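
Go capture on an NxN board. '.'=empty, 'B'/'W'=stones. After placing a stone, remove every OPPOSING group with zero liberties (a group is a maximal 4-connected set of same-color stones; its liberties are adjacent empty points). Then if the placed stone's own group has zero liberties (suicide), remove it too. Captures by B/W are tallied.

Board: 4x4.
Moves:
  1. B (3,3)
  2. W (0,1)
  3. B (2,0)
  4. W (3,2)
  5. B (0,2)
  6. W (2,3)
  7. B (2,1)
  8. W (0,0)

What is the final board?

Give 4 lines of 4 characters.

Answer: WWB.
....
BB.W
..W.

Derivation:
Move 1: B@(3,3) -> caps B=0 W=0
Move 2: W@(0,1) -> caps B=0 W=0
Move 3: B@(2,0) -> caps B=0 W=0
Move 4: W@(3,2) -> caps B=0 W=0
Move 5: B@(0,2) -> caps B=0 W=0
Move 6: W@(2,3) -> caps B=0 W=1
Move 7: B@(2,1) -> caps B=0 W=1
Move 8: W@(0,0) -> caps B=0 W=1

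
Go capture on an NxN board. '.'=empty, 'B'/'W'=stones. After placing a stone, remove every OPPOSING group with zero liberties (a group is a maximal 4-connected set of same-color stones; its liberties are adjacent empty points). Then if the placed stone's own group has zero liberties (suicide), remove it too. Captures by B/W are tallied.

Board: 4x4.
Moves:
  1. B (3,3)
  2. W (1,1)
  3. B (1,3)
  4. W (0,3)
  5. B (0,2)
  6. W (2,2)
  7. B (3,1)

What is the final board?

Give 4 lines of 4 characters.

Move 1: B@(3,3) -> caps B=0 W=0
Move 2: W@(1,1) -> caps B=0 W=0
Move 3: B@(1,3) -> caps B=0 W=0
Move 4: W@(0,3) -> caps B=0 W=0
Move 5: B@(0,2) -> caps B=1 W=0
Move 6: W@(2,2) -> caps B=1 W=0
Move 7: B@(3,1) -> caps B=1 W=0

Answer: ..B.
.W.B
..W.
.B.B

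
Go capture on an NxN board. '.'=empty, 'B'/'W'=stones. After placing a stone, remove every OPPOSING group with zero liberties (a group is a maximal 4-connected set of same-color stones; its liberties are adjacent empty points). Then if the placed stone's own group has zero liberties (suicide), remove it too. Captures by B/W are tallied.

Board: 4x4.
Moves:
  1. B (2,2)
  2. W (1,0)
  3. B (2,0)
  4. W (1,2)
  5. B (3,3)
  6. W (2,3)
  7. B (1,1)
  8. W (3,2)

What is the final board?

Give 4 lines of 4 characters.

Answer: ....
WBW.
B.BW
..W.

Derivation:
Move 1: B@(2,2) -> caps B=0 W=0
Move 2: W@(1,0) -> caps B=0 W=0
Move 3: B@(2,0) -> caps B=0 W=0
Move 4: W@(1,2) -> caps B=0 W=0
Move 5: B@(3,3) -> caps B=0 W=0
Move 6: W@(2,3) -> caps B=0 W=0
Move 7: B@(1,1) -> caps B=0 W=0
Move 8: W@(3,2) -> caps B=0 W=1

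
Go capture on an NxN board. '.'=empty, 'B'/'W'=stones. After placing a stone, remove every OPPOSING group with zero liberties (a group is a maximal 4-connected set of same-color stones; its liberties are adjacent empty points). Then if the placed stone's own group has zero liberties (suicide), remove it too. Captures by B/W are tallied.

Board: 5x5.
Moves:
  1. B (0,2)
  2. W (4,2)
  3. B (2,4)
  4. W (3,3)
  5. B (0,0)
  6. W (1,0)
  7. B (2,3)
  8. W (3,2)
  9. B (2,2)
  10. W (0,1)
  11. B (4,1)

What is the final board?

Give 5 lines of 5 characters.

Answer: .WB..
W....
..BBB
..WW.
.BW..

Derivation:
Move 1: B@(0,2) -> caps B=0 W=0
Move 2: W@(4,2) -> caps B=0 W=0
Move 3: B@(2,4) -> caps B=0 W=0
Move 4: W@(3,3) -> caps B=0 W=0
Move 5: B@(0,0) -> caps B=0 W=0
Move 6: W@(1,0) -> caps B=0 W=0
Move 7: B@(2,3) -> caps B=0 W=0
Move 8: W@(3,2) -> caps B=0 W=0
Move 9: B@(2,2) -> caps B=0 W=0
Move 10: W@(0,1) -> caps B=0 W=1
Move 11: B@(4,1) -> caps B=0 W=1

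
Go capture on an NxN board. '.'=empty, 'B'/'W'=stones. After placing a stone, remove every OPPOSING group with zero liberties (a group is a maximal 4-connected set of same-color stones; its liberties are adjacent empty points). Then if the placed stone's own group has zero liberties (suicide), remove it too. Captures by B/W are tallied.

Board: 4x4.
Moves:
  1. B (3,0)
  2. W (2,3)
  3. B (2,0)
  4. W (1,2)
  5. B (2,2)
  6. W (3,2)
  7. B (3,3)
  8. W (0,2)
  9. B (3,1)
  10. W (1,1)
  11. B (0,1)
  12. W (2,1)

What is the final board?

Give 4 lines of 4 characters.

Answer: .BW.
.WW.
BW.W
BBW.

Derivation:
Move 1: B@(3,0) -> caps B=0 W=0
Move 2: W@(2,3) -> caps B=0 W=0
Move 3: B@(2,0) -> caps B=0 W=0
Move 4: W@(1,2) -> caps B=0 W=0
Move 5: B@(2,2) -> caps B=0 W=0
Move 6: W@(3,2) -> caps B=0 W=0
Move 7: B@(3,3) -> caps B=0 W=0
Move 8: W@(0,2) -> caps B=0 W=0
Move 9: B@(3,1) -> caps B=0 W=0
Move 10: W@(1,1) -> caps B=0 W=0
Move 11: B@(0,1) -> caps B=0 W=0
Move 12: W@(2,1) -> caps B=0 W=1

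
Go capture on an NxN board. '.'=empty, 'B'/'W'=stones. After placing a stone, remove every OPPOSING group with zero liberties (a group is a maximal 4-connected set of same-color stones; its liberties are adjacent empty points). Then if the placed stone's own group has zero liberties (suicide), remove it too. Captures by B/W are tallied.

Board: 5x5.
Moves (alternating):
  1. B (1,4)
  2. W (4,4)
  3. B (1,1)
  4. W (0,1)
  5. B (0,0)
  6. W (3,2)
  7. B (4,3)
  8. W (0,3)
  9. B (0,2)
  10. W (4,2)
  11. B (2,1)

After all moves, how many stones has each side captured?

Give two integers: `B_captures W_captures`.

Answer: 1 0

Derivation:
Move 1: B@(1,4) -> caps B=0 W=0
Move 2: W@(4,4) -> caps B=0 W=0
Move 3: B@(1,1) -> caps B=0 W=0
Move 4: W@(0,1) -> caps B=0 W=0
Move 5: B@(0,0) -> caps B=0 W=0
Move 6: W@(3,2) -> caps B=0 W=0
Move 7: B@(4,3) -> caps B=0 W=0
Move 8: W@(0,3) -> caps B=0 W=0
Move 9: B@(0,2) -> caps B=1 W=0
Move 10: W@(4,2) -> caps B=1 W=0
Move 11: B@(2,1) -> caps B=1 W=0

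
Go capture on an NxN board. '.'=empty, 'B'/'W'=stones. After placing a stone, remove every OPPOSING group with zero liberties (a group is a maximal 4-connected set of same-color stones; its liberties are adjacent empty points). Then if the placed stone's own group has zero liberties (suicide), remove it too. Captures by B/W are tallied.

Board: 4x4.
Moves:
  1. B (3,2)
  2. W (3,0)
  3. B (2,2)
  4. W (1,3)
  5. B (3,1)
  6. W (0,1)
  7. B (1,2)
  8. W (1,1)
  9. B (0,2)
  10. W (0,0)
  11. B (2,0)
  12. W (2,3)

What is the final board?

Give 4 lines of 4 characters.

Move 1: B@(3,2) -> caps B=0 W=0
Move 2: W@(3,0) -> caps B=0 W=0
Move 3: B@(2,2) -> caps B=0 W=0
Move 4: W@(1,3) -> caps B=0 W=0
Move 5: B@(3,1) -> caps B=0 W=0
Move 6: W@(0,1) -> caps B=0 W=0
Move 7: B@(1,2) -> caps B=0 W=0
Move 8: W@(1,1) -> caps B=0 W=0
Move 9: B@(0,2) -> caps B=0 W=0
Move 10: W@(0,0) -> caps B=0 W=0
Move 11: B@(2,0) -> caps B=1 W=0
Move 12: W@(2,3) -> caps B=1 W=0

Answer: WWB.
.WBW
B.BW
.BB.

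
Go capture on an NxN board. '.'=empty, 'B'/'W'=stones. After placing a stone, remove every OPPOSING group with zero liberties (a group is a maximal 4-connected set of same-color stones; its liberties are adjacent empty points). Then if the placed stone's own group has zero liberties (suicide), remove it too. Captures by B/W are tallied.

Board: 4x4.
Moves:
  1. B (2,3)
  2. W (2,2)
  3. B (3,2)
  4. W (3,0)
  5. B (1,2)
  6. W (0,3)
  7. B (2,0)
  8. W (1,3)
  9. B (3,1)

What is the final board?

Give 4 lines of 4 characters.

Move 1: B@(2,3) -> caps B=0 W=0
Move 2: W@(2,2) -> caps B=0 W=0
Move 3: B@(3,2) -> caps B=0 W=0
Move 4: W@(3,0) -> caps B=0 W=0
Move 5: B@(1,2) -> caps B=0 W=0
Move 6: W@(0,3) -> caps B=0 W=0
Move 7: B@(2,0) -> caps B=0 W=0
Move 8: W@(1,3) -> caps B=0 W=0
Move 9: B@(3,1) -> caps B=1 W=0

Answer: ...W
..BW
B.WB
.BB.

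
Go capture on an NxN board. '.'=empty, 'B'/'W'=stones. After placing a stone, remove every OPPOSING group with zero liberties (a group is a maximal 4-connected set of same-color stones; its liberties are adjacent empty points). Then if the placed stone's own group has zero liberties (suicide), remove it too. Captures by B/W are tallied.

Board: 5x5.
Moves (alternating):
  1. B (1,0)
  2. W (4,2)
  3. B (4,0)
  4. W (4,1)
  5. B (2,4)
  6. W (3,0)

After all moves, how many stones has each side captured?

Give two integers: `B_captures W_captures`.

Move 1: B@(1,0) -> caps B=0 W=0
Move 2: W@(4,2) -> caps B=0 W=0
Move 3: B@(4,0) -> caps B=0 W=0
Move 4: W@(4,1) -> caps B=0 W=0
Move 5: B@(2,4) -> caps B=0 W=0
Move 6: W@(3,0) -> caps B=0 W=1

Answer: 0 1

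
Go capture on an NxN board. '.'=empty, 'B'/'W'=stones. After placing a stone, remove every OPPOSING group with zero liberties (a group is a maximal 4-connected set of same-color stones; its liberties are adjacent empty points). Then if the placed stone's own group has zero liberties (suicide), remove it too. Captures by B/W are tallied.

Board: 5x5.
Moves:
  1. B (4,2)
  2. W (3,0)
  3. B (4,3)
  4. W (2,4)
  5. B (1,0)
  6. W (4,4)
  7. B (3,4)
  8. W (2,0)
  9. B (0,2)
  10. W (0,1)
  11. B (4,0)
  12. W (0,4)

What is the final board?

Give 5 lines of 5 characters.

Answer: .WB.W
B....
W...W
W...B
B.BB.

Derivation:
Move 1: B@(4,2) -> caps B=0 W=0
Move 2: W@(3,0) -> caps B=0 W=0
Move 3: B@(4,3) -> caps B=0 W=0
Move 4: W@(2,4) -> caps B=0 W=0
Move 5: B@(1,0) -> caps B=0 W=0
Move 6: W@(4,4) -> caps B=0 W=0
Move 7: B@(3,4) -> caps B=1 W=0
Move 8: W@(2,0) -> caps B=1 W=0
Move 9: B@(0,2) -> caps B=1 W=0
Move 10: W@(0,1) -> caps B=1 W=0
Move 11: B@(4,0) -> caps B=1 W=0
Move 12: W@(0,4) -> caps B=1 W=0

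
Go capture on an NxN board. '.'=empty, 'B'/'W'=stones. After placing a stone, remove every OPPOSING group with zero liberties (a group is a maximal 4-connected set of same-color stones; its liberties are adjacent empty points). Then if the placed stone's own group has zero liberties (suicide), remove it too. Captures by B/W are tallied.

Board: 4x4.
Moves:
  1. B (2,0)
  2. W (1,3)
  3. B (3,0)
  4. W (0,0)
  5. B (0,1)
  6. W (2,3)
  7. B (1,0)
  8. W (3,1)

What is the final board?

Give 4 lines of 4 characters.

Move 1: B@(2,0) -> caps B=0 W=0
Move 2: W@(1,3) -> caps B=0 W=0
Move 3: B@(3,0) -> caps B=0 W=0
Move 4: W@(0,0) -> caps B=0 W=0
Move 5: B@(0,1) -> caps B=0 W=0
Move 6: W@(2,3) -> caps B=0 W=0
Move 7: B@(1,0) -> caps B=1 W=0
Move 8: W@(3,1) -> caps B=1 W=0

Answer: .B..
B..W
B..W
BW..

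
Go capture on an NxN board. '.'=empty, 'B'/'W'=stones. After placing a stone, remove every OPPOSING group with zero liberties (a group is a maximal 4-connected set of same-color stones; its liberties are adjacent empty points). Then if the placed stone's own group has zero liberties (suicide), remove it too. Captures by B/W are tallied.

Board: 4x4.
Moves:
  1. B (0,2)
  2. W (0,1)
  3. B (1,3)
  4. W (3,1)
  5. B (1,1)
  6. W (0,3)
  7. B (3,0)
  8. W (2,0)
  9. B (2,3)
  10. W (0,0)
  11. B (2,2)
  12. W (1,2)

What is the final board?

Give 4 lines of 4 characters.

Move 1: B@(0,2) -> caps B=0 W=0
Move 2: W@(0,1) -> caps B=0 W=0
Move 3: B@(1,3) -> caps B=0 W=0
Move 4: W@(3,1) -> caps B=0 W=0
Move 5: B@(1,1) -> caps B=0 W=0
Move 6: W@(0,3) -> caps B=0 W=0
Move 7: B@(3,0) -> caps B=0 W=0
Move 8: W@(2,0) -> caps B=0 W=1
Move 9: B@(2,3) -> caps B=0 W=1
Move 10: W@(0,0) -> caps B=0 W=1
Move 11: B@(2,2) -> caps B=0 W=1
Move 12: W@(1,2) -> caps B=0 W=1

Answer: WWB.
.B.B
W.BB
.W..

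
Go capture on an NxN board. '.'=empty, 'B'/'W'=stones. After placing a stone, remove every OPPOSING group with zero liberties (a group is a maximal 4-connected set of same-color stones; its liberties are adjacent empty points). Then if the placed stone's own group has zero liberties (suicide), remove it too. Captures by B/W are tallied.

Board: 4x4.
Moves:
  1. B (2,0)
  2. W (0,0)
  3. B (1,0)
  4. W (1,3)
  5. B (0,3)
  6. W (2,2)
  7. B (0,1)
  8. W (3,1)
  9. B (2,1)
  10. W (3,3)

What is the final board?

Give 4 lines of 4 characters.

Move 1: B@(2,0) -> caps B=0 W=0
Move 2: W@(0,0) -> caps B=0 W=0
Move 3: B@(1,0) -> caps B=0 W=0
Move 4: W@(1,3) -> caps B=0 W=0
Move 5: B@(0,3) -> caps B=0 W=0
Move 6: W@(2,2) -> caps B=0 W=0
Move 7: B@(0,1) -> caps B=1 W=0
Move 8: W@(3,1) -> caps B=1 W=0
Move 9: B@(2,1) -> caps B=1 W=0
Move 10: W@(3,3) -> caps B=1 W=0

Answer: .B.B
B..W
BBW.
.W.W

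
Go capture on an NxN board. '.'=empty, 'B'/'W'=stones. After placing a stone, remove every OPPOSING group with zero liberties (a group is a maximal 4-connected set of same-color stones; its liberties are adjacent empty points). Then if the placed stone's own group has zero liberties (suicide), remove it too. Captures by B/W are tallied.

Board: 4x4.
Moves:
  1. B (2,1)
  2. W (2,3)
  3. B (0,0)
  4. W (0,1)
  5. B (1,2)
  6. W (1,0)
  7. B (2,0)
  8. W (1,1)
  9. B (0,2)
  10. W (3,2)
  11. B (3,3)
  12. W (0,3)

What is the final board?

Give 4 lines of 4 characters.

Answer: .WBW
WWB.
BB.W
..W.

Derivation:
Move 1: B@(2,1) -> caps B=0 W=0
Move 2: W@(2,3) -> caps B=0 W=0
Move 3: B@(0,0) -> caps B=0 W=0
Move 4: W@(0,1) -> caps B=0 W=0
Move 5: B@(1,2) -> caps B=0 W=0
Move 6: W@(1,0) -> caps B=0 W=1
Move 7: B@(2,0) -> caps B=0 W=1
Move 8: W@(1,1) -> caps B=0 W=1
Move 9: B@(0,2) -> caps B=0 W=1
Move 10: W@(3,2) -> caps B=0 W=1
Move 11: B@(3,3) -> caps B=0 W=1
Move 12: W@(0,3) -> caps B=0 W=1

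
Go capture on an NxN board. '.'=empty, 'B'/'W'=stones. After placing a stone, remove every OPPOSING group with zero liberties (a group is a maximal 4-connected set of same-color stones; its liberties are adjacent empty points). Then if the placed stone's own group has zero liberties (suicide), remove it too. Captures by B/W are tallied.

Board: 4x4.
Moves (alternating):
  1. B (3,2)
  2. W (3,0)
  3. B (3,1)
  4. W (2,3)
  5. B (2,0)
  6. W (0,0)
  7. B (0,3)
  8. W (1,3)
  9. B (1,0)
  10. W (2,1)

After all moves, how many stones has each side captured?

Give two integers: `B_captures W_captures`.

Answer: 1 0

Derivation:
Move 1: B@(3,2) -> caps B=0 W=0
Move 2: W@(3,0) -> caps B=0 W=0
Move 3: B@(3,1) -> caps B=0 W=0
Move 4: W@(2,3) -> caps B=0 W=0
Move 5: B@(2,0) -> caps B=1 W=0
Move 6: W@(0,0) -> caps B=1 W=0
Move 7: B@(0,3) -> caps B=1 W=0
Move 8: W@(1,3) -> caps B=1 W=0
Move 9: B@(1,0) -> caps B=1 W=0
Move 10: W@(2,1) -> caps B=1 W=0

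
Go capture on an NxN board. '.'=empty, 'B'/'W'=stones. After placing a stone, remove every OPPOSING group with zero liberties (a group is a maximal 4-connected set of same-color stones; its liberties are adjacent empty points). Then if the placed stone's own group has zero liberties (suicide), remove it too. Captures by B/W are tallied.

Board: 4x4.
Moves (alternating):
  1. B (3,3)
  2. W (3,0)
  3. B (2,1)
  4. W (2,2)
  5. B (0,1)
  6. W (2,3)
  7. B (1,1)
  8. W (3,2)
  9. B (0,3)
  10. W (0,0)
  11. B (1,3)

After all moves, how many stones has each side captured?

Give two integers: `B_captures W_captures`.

Move 1: B@(3,3) -> caps B=0 W=0
Move 2: W@(3,0) -> caps B=0 W=0
Move 3: B@(2,1) -> caps B=0 W=0
Move 4: W@(2,2) -> caps B=0 W=0
Move 5: B@(0,1) -> caps B=0 W=0
Move 6: W@(2,3) -> caps B=0 W=0
Move 7: B@(1,1) -> caps B=0 W=0
Move 8: W@(3,2) -> caps B=0 W=1
Move 9: B@(0,3) -> caps B=0 W=1
Move 10: W@(0,0) -> caps B=0 W=1
Move 11: B@(1,3) -> caps B=0 W=1

Answer: 0 1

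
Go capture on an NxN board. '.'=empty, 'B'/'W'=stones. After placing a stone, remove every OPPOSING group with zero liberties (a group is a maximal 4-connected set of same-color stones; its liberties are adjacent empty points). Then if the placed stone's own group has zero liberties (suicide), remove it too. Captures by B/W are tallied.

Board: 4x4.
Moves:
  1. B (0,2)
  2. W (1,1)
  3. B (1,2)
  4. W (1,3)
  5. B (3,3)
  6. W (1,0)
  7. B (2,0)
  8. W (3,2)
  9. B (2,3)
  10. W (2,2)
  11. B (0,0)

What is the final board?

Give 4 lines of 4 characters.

Move 1: B@(0,2) -> caps B=0 W=0
Move 2: W@(1,1) -> caps B=0 W=0
Move 3: B@(1,2) -> caps B=0 W=0
Move 4: W@(1,3) -> caps B=0 W=0
Move 5: B@(3,3) -> caps B=0 W=0
Move 6: W@(1,0) -> caps B=0 W=0
Move 7: B@(2,0) -> caps B=0 W=0
Move 8: W@(3,2) -> caps B=0 W=0
Move 9: B@(2,3) -> caps B=0 W=0
Move 10: W@(2,2) -> caps B=0 W=2
Move 11: B@(0,0) -> caps B=0 W=2

Answer: B.B.
WWBW
B.W.
..W.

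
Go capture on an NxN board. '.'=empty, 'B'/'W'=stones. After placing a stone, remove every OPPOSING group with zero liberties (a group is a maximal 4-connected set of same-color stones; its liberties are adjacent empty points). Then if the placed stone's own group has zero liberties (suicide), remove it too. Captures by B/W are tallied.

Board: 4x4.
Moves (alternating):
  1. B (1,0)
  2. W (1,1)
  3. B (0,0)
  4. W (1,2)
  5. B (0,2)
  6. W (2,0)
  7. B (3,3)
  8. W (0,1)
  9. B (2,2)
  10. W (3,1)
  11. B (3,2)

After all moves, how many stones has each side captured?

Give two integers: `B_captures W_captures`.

Answer: 0 2

Derivation:
Move 1: B@(1,0) -> caps B=0 W=0
Move 2: W@(1,1) -> caps B=0 W=0
Move 3: B@(0,0) -> caps B=0 W=0
Move 4: W@(1,2) -> caps B=0 W=0
Move 5: B@(0,2) -> caps B=0 W=0
Move 6: W@(2,0) -> caps B=0 W=0
Move 7: B@(3,3) -> caps B=0 W=0
Move 8: W@(0,1) -> caps B=0 W=2
Move 9: B@(2,2) -> caps B=0 W=2
Move 10: W@(3,1) -> caps B=0 W=2
Move 11: B@(3,2) -> caps B=0 W=2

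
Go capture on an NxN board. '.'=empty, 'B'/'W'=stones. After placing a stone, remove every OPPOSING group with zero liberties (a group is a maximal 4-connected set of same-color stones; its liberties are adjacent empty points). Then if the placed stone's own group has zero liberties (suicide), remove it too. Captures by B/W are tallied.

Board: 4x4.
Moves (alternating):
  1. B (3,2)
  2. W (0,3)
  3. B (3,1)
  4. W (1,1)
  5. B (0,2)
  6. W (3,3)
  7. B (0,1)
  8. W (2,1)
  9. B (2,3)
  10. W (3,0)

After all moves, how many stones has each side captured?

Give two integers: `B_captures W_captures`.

Move 1: B@(3,2) -> caps B=0 W=0
Move 2: W@(0,3) -> caps B=0 W=0
Move 3: B@(3,1) -> caps B=0 W=0
Move 4: W@(1,1) -> caps B=0 W=0
Move 5: B@(0,2) -> caps B=0 W=0
Move 6: W@(3,3) -> caps B=0 W=0
Move 7: B@(0,1) -> caps B=0 W=0
Move 8: W@(2,1) -> caps B=0 W=0
Move 9: B@(2,3) -> caps B=1 W=0
Move 10: W@(3,0) -> caps B=1 W=0

Answer: 1 0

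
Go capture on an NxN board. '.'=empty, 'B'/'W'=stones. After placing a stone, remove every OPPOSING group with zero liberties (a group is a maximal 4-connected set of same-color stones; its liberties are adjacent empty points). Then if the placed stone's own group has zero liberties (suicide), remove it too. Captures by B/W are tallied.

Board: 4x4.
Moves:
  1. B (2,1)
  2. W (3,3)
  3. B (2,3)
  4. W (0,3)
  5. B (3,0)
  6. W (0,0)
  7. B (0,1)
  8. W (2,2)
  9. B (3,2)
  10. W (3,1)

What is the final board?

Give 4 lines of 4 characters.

Move 1: B@(2,1) -> caps B=0 W=0
Move 2: W@(3,3) -> caps B=0 W=0
Move 3: B@(2,3) -> caps B=0 W=0
Move 4: W@(0,3) -> caps B=0 W=0
Move 5: B@(3,0) -> caps B=0 W=0
Move 6: W@(0,0) -> caps B=0 W=0
Move 7: B@(0,1) -> caps B=0 W=0
Move 8: W@(2,2) -> caps B=0 W=0
Move 9: B@(3,2) -> caps B=1 W=0
Move 10: W@(3,1) -> caps B=1 W=0

Answer: WB.W
....
.BWB
B.B.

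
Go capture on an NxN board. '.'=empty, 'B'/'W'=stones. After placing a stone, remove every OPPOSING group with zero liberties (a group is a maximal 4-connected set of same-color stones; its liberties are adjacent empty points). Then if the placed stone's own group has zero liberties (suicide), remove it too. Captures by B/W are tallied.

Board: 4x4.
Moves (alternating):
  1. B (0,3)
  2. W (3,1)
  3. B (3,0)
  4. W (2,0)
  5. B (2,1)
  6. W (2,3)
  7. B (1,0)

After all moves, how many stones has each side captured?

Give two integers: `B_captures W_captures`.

Answer: 0 1

Derivation:
Move 1: B@(0,3) -> caps B=0 W=0
Move 2: W@(3,1) -> caps B=0 W=0
Move 3: B@(3,0) -> caps B=0 W=0
Move 4: W@(2,0) -> caps B=0 W=1
Move 5: B@(2,1) -> caps B=0 W=1
Move 6: W@(2,3) -> caps B=0 W=1
Move 7: B@(1,0) -> caps B=0 W=1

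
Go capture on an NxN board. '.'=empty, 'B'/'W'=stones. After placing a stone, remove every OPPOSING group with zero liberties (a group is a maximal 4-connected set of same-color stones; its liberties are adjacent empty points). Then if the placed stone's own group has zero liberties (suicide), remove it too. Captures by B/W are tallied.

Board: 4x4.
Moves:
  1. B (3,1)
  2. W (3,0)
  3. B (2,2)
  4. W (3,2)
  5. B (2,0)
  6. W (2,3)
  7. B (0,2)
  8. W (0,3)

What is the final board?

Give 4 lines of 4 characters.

Move 1: B@(3,1) -> caps B=0 W=0
Move 2: W@(3,0) -> caps B=0 W=0
Move 3: B@(2,2) -> caps B=0 W=0
Move 4: W@(3,2) -> caps B=0 W=0
Move 5: B@(2,0) -> caps B=1 W=0
Move 6: W@(2,3) -> caps B=1 W=0
Move 7: B@(0,2) -> caps B=1 W=0
Move 8: W@(0,3) -> caps B=1 W=0

Answer: ..BW
....
B.BW
.BW.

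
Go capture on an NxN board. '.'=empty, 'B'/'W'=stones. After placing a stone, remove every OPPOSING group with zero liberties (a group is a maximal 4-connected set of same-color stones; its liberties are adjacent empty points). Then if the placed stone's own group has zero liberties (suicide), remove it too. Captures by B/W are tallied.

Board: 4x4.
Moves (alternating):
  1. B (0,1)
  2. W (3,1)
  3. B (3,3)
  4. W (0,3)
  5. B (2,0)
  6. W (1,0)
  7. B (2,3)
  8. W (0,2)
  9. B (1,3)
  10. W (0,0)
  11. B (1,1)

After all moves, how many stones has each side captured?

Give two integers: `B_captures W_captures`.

Move 1: B@(0,1) -> caps B=0 W=0
Move 2: W@(3,1) -> caps B=0 W=0
Move 3: B@(3,3) -> caps B=0 W=0
Move 4: W@(0,3) -> caps B=0 W=0
Move 5: B@(2,0) -> caps B=0 W=0
Move 6: W@(1,0) -> caps B=0 W=0
Move 7: B@(2,3) -> caps B=0 W=0
Move 8: W@(0,2) -> caps B=0 W=0
Move 9: B@(1,3) -> caps B=0 W=0
Move 10: W@(0,0) -> caps B=0 W=0
Move 11: B@(1,1) -> caps B=2 W=0

Answer: 2 0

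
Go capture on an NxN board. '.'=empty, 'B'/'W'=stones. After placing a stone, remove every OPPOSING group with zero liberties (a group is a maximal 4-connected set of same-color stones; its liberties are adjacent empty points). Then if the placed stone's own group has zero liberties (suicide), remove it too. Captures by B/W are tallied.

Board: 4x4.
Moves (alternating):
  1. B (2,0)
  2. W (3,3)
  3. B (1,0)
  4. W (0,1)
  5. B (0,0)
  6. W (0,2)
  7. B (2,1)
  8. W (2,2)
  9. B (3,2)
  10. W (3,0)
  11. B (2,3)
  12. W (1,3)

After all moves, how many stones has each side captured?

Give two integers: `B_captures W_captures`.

Answer: 1 0

Derivation:
Move 1: B@(2,0) -> caps B=0 W=0
Move 2: W@(3,3) -> caps B=0 W=0
Move 3: B@(1,0) -> caps B=0 W=0
Move 4: W@(0,1) -> caps B=0 W=0
Move 5: B@(0,0) -> caps B=0 W=0
Move 6: W@(0,2) -> caps B=0 W=0
Move 7: B@(2,1) -> caps B=0 W=0
Move 8: W@(2,2) -> caps B=0 W=0
Move 9: B@(3,2) -> caps B=0 W=0
Move 10: W@(3,0) -> caps B=0 W=0
Move 11: B@(2,3) -> caps B=1 W=0
Move 12: W@(1,3) -> caps B=1 W=0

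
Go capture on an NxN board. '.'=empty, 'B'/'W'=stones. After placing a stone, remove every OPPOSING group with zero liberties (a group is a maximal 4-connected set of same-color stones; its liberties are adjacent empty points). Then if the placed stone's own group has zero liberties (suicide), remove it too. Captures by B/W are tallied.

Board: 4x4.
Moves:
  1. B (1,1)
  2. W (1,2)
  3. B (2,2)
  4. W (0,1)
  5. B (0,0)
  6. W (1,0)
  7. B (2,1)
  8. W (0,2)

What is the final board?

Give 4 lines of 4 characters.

Move 1: B@(1,1) -> caps B=0 W=0
Move 2: W@(1,2) -> caps B=0 W=0
Move 3: B@(2,2) -> caps B=0 W=0
Move 4: W@(0,1) -> caps B=0 W=0
Move 5: B@(0,0) -> caps B=0 W=0
Move 6: W@(1,0) -> caps B=0 W=1
Move 7: B@(2,1) -> caps B=0 W=1
Move 8: W@(0,2) -> caps B=0 W=1

Answer: .WW.
WBW.
.BB.
....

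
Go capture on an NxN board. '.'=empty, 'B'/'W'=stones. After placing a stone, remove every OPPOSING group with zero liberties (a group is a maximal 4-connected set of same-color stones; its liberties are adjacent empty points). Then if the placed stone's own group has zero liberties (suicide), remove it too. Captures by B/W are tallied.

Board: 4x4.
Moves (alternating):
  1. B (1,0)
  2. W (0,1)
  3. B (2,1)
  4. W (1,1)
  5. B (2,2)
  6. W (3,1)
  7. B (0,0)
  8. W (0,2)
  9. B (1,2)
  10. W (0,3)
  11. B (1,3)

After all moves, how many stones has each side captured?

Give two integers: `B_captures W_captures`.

Answer: 4 0

Derivation:
Move 1: B@(1,0) -> caps B=0 W=0
Move 2: W@(0,1) -> caps B=0 W=0
Move 3: B@(2,1) -> caps B=0 W=0
Move 4: W@(1,1) -> caps B=0 W=0
Move 5: B@(2,2) -> caps B=0 W=0
Move 6: W@(3,1) -> caps B=0 W=0
Move 7: B@(0,0) -> caps B=0 W=0
Move 8: W@(0,2) -> caps B=0 W=0
Move 9: B@(1,2) -> caps B=0 W=0
Move 10: W@(0,3) -> caps B=0 W=0
Move 11: B@(1,3) -> caps B=4 W=0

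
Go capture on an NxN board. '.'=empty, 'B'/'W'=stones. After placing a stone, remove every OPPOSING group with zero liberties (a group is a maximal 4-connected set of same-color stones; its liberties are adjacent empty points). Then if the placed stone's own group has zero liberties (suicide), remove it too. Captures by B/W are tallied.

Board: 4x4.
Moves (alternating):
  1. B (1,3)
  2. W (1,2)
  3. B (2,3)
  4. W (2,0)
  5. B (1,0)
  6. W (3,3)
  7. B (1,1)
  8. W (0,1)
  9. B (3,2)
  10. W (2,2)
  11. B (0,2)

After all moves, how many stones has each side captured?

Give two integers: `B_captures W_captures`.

Move 1: B@(1,3) -> caps B=0 W=0
Move 2: W@(1,2) -> caps B=0 W=0
Move 3: B@(2,3) -> caps B=0 W=0
Move 4: W@(2,0) -> caps B=0 W=0
Move 5: B@(1,0) -> caps B=0 W=0
Move 6: W@(3,3) -> caps B=0 W=0
Move 7: B@(1,1) -> caps B=0 W=0
Move 8: W@(0,1) -> caps B=0 W=0
Move 9: B@(3,2) -> caps B=1 W=0
Move 10: W@(2,2) -> caps B=1 W=0
Move 11: B@(0,2) -> caps B=1 W=0

Answer: 1 0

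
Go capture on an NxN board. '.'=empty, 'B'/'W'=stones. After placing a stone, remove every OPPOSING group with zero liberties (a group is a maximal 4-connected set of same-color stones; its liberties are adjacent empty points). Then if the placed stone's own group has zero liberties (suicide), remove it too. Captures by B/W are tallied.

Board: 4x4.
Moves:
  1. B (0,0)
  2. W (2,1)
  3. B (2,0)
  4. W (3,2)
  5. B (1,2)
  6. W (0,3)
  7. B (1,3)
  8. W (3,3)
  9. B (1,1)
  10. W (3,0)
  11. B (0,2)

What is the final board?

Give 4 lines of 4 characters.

Answer: B.B.
.BBB
BW..
W.WW

Derivation:
Move 1: B@(0,0) -> caps B=0 W=0
Move 2: W@(2,1) -> caps B=0 W=0
Move 3: B@(2,0) -> caps B=0 W=0
Move 4: W@(3,2) -> caps B=0 W=0
Move 5: B@(1,2) -> caps B=0 W=0
Move 6: W@(0,3) -> caps B=0 W=0
Move 7: B@(1,3) -> caps B=0 W=0
Move 8: W@(3,3) -> caps B=0 W=0
Move 9: B@(1,1) -> caps B=0 W=0
Move 10: W@(3,0) -> caps B=0 W=0
Move 11: B@(0,2) -> caps B=1 W=0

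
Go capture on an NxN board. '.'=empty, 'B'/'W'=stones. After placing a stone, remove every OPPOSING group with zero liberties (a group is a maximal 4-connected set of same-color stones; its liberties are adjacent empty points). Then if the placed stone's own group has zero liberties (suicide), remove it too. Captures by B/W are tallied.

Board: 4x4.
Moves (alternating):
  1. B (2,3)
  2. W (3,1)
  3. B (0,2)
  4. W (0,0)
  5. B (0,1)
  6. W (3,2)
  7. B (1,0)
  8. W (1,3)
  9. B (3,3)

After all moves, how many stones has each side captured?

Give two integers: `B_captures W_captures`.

Answer: 1 0

Derivation:
Move 1: B@(2,3) -> caps B=0 W=0
Move 2: W@(3,1) -> caps B=0 W=0
Move 3: B@(0,2) -> caps B=0 W=0
Move 4: W@(0,0) -> caps B=0 W=0
Move 5: B@(0,1) -> caps B=0 W=0
Move 6: W@(3,2) -> caps B=0 W=0
Move 7: B@(1,0) -> caps B=1 W=0
Move 8: W@(1,3) -> caps B=1 W=0
Move 9: B@(3,3) -> caps B=1 W=0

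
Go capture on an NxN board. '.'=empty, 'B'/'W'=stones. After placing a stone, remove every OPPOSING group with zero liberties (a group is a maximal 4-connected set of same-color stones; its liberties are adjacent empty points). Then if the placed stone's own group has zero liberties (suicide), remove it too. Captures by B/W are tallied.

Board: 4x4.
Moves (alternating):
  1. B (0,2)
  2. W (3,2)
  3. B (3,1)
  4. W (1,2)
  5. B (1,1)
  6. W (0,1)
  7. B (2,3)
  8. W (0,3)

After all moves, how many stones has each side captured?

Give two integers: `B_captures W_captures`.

Answer: 0 1

Derivation:
Move 1: B@(0,2) -> caps B=0 W=0
Move 2: W@(3,2) -> caps B=0 W=0
Move 3: B@(3,1) -> caps B=0 W=0
Move 4: W@(1,2) -> caps B=0 W=0
Move 5: B@(1,1) -> caps B=0 W=0
Move 6: W@(0,1) -> caps B=0 W=0
Move 7: B@(2,3) -> caps B=0 W=0
Move 8: W@(0,3) -> caps B=0 W=1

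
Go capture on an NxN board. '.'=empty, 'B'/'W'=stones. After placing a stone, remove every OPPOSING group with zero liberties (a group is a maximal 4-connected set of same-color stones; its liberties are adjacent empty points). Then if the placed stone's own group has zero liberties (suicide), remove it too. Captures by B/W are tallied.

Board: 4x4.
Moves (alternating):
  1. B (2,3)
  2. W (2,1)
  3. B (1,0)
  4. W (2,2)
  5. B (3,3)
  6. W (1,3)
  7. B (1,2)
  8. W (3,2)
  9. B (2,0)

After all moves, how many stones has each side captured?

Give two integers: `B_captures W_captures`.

Answer: 0 2

Derivation:
Move 1: B@(2,3) -> caps B=0 W=0
Move 2: W@(2,1) -> caps B=0 W=0
Move 3: B@(1,0) -> caps B=0 W=0
Move 4: W@(2,2) -> caps B=0 W=0
Move 5: B@(3,3) -> caps B=0 W=0
Move 6: W@(1,3) -> caps B=0 W=0
Move 7: B@(1,2) -> caps B=0 W=0
Move 8: W@(3,2) -> caps B=0 W=2
Move 9: B@(2,0) -> caps B=0 W=2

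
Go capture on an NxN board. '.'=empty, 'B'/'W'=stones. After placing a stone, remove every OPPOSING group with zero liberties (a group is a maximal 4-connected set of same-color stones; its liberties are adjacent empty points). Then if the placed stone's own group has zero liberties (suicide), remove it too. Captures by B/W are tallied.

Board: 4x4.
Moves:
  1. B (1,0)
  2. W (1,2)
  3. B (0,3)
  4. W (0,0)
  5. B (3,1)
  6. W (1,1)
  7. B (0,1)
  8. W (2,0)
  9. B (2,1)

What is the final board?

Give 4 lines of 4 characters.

Move 1: B@(1,0) -> caps B=0 W=0
Move 2: W@(1,2) -> caps B=0 W=0
Move 3: B@(0,3) -> caps B=0 W=0
Move 4: W@(0,0) -> caps B=0 W=0
Move 5: B@(3,1) -> caps B=0 W=0
Move 6: W@(1,1) -> caps B=0 W=0
Move 7: B@(0,1) -> caps B=1 W=0
Move 8: W@(2,0) -> caps B=1 W=0
Move 9: B@(2,1) -> caps B=1 W=0

Answer: .B.B
BWW.
WB..
.B..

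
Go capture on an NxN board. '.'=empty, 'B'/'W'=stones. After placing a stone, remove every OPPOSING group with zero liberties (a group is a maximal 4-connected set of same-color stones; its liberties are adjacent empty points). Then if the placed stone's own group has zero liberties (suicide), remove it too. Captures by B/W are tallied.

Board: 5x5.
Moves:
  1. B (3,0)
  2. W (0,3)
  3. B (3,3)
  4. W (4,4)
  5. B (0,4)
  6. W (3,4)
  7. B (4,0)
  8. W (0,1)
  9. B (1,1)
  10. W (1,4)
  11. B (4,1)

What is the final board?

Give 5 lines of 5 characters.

Answer: .W.W.
.B..W
.....
B..BW
BB..W

Derivation:
Move 1: B@(3,0) -> caps B=0 W=0
Move 2: W@(0,3) -> caps B=0 W=0
Move 3: B@(3,3) -> caps B=0 W=0
Move 4: W@(4,4) -> caps B=0 W=0
Move 5: B@(0,4) -> caps B=0 W=0
Move 6: W@(3,4) -> caps B=0 W=0
Move 7: B@(4,0) -> caps B=0 W=0
Move 8: W@(0,1) -> caps B=0 W=0
Move 9: B@(1,1) -> caps B=0 W=0
Move 10: W@(1,4) -> caps B=0 W=1
Move 11: B@(4,1) -> caps B=0 W=1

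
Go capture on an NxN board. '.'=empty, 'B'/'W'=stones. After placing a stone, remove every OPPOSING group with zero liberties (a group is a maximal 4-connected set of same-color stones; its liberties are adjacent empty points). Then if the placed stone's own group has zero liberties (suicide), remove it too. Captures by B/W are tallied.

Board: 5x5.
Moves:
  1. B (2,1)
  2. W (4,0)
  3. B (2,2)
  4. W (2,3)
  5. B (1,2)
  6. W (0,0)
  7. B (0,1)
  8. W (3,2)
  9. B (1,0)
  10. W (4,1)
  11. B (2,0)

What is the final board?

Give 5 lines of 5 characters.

Answer: .B...
B.B..
BBBW.
..W..
WW...

Derivation:
Move 1: B@(2,1) -> caps B=0 W=0
Move 2: W@(4,0) -> caps B=0 W=0
Move 3: B@(2,2) -> caps B=0 W=0
Move 4: W@(2,3) -> caps B=0 W=0
Move 5: B@(1,2) -> caps B=0 W=0
Move 6: W@(0,0) -> caps B=0 W=0
Move 7: B@(0,1) -> caps B=0 W=0
Move 8: W@(3,2) -> caps B=0 W=0
Move 9: B@(1,0) -> caps B=1 W=0
Move 10: W@(4,1) -> caps B=1 W=0
Move 11: B@(2,0) -> caps B=1 W=0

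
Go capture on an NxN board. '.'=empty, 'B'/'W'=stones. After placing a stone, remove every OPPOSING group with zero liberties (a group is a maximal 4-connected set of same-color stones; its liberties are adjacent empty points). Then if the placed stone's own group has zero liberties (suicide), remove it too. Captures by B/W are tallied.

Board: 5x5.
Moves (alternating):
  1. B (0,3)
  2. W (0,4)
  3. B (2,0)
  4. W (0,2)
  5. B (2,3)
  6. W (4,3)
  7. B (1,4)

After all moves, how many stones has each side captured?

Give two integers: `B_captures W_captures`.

Move 1: B@(0,3) -> caps B=0 W=0
Move 2: W@(0,4) -> caps B=0 W=0
Move 3: B@(2,0) -> caps B=0 W=0
Move 4: W@(0,2) -> caps B=0 W=0
Move 5: B@(2,3) -> caps B=0 W=0
Move 6: W@(4,3) -> caps B=0 W=0
Move 7: B@(1,4) -> caps B=1 W=0

Answer: 1 0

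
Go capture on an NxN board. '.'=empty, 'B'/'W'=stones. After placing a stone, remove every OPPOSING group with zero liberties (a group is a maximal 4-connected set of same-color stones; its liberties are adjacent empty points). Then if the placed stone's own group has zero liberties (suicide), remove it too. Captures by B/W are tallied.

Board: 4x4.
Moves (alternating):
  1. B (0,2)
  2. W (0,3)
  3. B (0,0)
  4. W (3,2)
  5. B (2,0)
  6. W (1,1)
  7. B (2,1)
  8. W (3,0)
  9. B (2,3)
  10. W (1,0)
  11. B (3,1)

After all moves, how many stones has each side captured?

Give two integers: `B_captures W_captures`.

Move 1: B@(0,2) -> caps B=0 W=0
Move 2: W@(0,3) -> caps B=0 W=0
Move 3: B@(0,0) -> caps B=0 W=0
Move 4: W@(3,2) -> caps B=0 W=0
Move 5: B@(2,0) -> caps B=0 W=0
Move 6: W@(1,1) -> caps B=0 W=0
Move 7: B@(2,1) -> caps B=0 W=0
Move 8: W@(3,0) -> caps B=0 W=0
Move 9: B@(2,3) -> caps B=0 W=0
Move 10: W@(1,0) -> caps B=0 W=0
Move 11: B@(3,1) -> caps B=1 W=0

Answer: 1 0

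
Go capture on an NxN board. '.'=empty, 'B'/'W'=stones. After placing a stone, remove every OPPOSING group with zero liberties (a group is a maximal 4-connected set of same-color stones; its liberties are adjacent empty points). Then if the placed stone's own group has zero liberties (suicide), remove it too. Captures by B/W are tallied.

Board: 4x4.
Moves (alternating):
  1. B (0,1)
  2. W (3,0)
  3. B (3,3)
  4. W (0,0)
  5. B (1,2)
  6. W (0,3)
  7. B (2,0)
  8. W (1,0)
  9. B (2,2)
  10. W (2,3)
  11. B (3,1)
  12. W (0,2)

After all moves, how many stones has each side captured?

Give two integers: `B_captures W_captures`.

Answer: 1 0

Derivation:
Move 1: B@(0,1) -> caps B=0 W=0
Move 2: W@(3,0) -> caps B=0 W=0
Move 3: B@(3,3) -> caps B=0 W=0
Move 4: W@(0,0) -> caps B=0 W=0
Move 5: B@(1,2) -> caps B=0 W=0
Move 6: W@(0,3) -> caps B=0 W=0
Move 7: B@(2,0) -> caps B=0 W=0
Move 8: W@(1,0) -> caps B=0 W=0
Move 9: B@(2,2) -> caps B=0 W=0
Move 10: W@(2,3) -> caps B=0 W=0
Move 11: B@(3,1) -> caps B=1 W=0
Move 12: W@(0,2) -> caps B=1 W=0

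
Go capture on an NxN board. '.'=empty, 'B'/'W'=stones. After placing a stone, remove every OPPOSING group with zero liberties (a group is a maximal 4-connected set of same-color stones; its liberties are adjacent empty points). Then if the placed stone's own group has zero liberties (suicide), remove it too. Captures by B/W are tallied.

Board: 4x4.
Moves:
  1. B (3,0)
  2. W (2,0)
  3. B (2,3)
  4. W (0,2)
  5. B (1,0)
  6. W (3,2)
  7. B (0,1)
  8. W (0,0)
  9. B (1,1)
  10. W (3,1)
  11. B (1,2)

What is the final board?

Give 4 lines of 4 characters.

Move 1: B@(3,0) -> caps B=0 W=0
Move 2: W@(2,0) -> caps B=0 W=0
Move 3: B@(2,3) -> caps B=0 W=0
Move 4: W@(0,2) -> caps B=0 W=0
Move 5: B@(1,0) -> caps B=0 W=0
Move 6: W@(3,2) -> caps B=0 W=0
Move 7: B@(0,1) -> caps B=0 W=0
Move 8: W@(0,0) -> caps B=0 W=0
Move 9: B@(1,1) -> caps B=0 W=0
Move 10: W@(3,1) -> caps B=0 W=1
Move 11: B@(1,2) -> caps B=0 W=1

Answer: .BW.
BBB.
W..B
.WW.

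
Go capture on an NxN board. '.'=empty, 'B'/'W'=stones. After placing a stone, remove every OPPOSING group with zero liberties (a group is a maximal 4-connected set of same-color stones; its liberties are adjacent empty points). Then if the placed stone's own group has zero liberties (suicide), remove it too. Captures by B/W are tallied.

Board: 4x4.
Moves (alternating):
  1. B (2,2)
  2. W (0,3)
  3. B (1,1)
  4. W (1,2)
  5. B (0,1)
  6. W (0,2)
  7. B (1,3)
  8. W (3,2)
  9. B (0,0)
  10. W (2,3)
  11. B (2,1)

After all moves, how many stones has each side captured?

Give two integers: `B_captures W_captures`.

Move 1: B@(2,2) -> caps B=0 W=0
Move 2: W@(0,3) -> caps B=0 W=0
Move 3: B@(1,1) -> caps B=0 W=0
Move 4: W@(1,2) -> caps B=0 W=0
Move 5: B@(0,1) -> caps B=0 W=0
Move 6: W@(0,2) -> caps B=0 W=0
Move 7: B@(1,3) -> caps B=3 W=0
Move 8: W@(3,2) -> caps B=3 W=0
Move 9: B@(0,0) -> caps B=3 W=0
Move 10: W@(2,3) -> caps B=3 W=0
Move 11: B@(2,1) -> caps B=3 W=0

Answer: 3 0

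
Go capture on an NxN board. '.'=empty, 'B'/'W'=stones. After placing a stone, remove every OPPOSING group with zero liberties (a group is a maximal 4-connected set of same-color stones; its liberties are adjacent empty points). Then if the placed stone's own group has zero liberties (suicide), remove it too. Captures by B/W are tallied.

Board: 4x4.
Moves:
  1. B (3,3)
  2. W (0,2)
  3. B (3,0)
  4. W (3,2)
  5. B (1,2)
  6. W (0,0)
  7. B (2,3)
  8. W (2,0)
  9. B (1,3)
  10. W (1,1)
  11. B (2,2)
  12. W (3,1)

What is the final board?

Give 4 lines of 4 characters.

Answer: W.W.
.WBB
W.BB
.WWB

Derivation:
Move 1: B@(3,3) -> caps B=0 W=0
Move 2: W@(0,2) -> caps B=0 W=0
Move 3: B@(3,0) -> caps B=0 W=0
Move 4: W@(3,2) -> caps B=0 W=0
Move 5: B@(1,2) -> caps B=0 W=0
Move 6: W@(0,0) -> caps B=0 W=0
Move 7: B@(2,3) -> caps B=0 W=0
Move 8: W@(2,0) -> caps B=0 W=0
Move 9: B@(1,3) -> caps B=0 W=0
Move 10: W@(1,1) -> caps B=0 W=0
Move 11: B@(2,2) -> caps B=0 W=0
Move 12: W@(3,1) -> caps B=0 W=1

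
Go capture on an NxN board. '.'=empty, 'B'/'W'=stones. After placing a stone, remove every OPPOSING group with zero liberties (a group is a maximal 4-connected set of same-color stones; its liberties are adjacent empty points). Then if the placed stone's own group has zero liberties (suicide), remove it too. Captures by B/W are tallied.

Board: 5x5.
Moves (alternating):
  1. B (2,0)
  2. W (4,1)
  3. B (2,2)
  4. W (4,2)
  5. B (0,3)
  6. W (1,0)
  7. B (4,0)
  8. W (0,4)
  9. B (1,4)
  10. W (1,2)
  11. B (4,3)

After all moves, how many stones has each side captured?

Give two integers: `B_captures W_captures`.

Move 1: B@(2,0) -> caps B=0 W=0
Move 2: W@(4,1) -> caps B=0 W=0
Move 3: B@(2,2) -> caps B=0 W=0
Move 4: W@(4,2) -> caps B=0 W=0
Move 5: B@(0,3) -> caps B=0 W=0
Move 6: W@(1,0) -> caps B=0 W=0
Move 7: B@(4,0) -> caps B=0 W=0
Move 8: W@(0,4) -> caps B=0 W=0
Move 9: B@(1,4) -> caps B=1 W=0
Move 10: W@(1,2) -> caps B=1 W=0
Move 11: B@(4,3) -> caps B=1 W=0

Answer: 1 0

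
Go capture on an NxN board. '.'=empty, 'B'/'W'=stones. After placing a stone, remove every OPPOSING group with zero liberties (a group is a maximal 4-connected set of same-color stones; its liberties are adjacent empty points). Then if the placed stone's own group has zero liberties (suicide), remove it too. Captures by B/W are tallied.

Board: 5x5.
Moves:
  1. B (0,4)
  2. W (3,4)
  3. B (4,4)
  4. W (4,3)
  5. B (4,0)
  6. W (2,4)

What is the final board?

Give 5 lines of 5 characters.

Move 1: B@(0,4) -> caps B=0 W=0
Move 2: W@(3,4) -> caps B=0 W=0
Move 3: B@(4,4) -> caps B=0 W=0
Move 4: W@(4,3) -> caps B=0 W=1
Move 5: B@(4,0) -> caps B=0 W=1
Move 6: W@(2,4) -> caps B=0 W=1

Answer: ....B
.....
....W
....W
B..W.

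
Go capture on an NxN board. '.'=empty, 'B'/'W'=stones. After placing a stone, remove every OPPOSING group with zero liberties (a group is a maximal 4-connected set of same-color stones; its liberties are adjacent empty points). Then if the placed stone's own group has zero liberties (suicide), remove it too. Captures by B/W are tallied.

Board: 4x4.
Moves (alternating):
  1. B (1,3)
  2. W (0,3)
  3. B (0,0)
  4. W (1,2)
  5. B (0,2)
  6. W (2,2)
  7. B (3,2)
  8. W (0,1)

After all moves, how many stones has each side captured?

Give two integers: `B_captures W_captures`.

Move 1: B@(1,3) -> caps B=0 W=0
Move 2: W@(0,3) -> caps B=0 W=0
Move 3: B@(0,0) -> caps B=0 W=0
Move 4: W@(1,2) -> caps B=0 W=0
Move 5: B@(0,2) -> caps B=1 W=0
Move 6: W@(2,2) -> caps B=1 W=0
Move 7: B@(3,2) -> caps B=1 W=0
Move 8: W@(0,1) -> caps B=1 W=0

Answer: 1 0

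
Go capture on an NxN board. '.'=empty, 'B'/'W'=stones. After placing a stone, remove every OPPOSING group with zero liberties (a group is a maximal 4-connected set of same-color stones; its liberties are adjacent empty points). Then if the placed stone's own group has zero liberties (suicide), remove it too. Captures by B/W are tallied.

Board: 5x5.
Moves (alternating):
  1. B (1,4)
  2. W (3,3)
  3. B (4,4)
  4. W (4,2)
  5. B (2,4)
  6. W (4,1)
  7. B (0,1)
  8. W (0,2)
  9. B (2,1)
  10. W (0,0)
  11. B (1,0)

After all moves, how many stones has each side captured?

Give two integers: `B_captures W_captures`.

Move 1: B@(1,4) -> caps B=0 W=0
Move 2: W@(3,3) -> caps B=0 W=0
Move 3: B@(4,4) -> caps B=0 W=0
Move 4: W@(4,2) -> caps B=0 W=0
Move 5: B@(2,4) -> caps B=0 W=0
Move 6: W@(4,1) -> caps B=0 W=0
Move 7: B@(0,1) -> caps B=0 W=0
Move 8: W@(0,2) -> caps B=0 W=0
Move 9: B@(2,1) -> caps B=0 W=0
Move 10: W@(0,0) -> caps B=0 W=0
Move 11: B@(1,0) -> caps B=1 W=0

Answer: 1 0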